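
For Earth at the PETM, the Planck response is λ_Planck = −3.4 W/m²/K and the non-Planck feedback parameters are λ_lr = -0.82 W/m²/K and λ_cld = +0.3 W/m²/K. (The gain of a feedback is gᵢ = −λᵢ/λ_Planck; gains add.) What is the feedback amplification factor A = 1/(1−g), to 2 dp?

0.87

Convert to gains: g_lr = -0.82/3.4 = -0.2412; g_cld = 0.3/3.4 = 0.08824.
Total gain g = -0.15296.
A = 1/(1 + 0.15296) = 0.87.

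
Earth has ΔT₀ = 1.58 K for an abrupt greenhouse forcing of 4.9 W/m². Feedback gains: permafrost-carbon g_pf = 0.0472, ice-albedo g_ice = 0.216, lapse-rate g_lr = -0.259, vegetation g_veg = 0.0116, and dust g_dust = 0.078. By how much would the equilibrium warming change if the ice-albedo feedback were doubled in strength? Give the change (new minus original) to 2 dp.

Original: g = 0.0938, ΔT = 1.58/(1−0.0938) = 1.7435 K.
With doubled ice-albedo: g' = 0.3098, ΔT' = 1.58/(1−0.3098) = 2.2892 K.
Change = 2.2892 − 1.7435 = 0.55 K.

0.55 K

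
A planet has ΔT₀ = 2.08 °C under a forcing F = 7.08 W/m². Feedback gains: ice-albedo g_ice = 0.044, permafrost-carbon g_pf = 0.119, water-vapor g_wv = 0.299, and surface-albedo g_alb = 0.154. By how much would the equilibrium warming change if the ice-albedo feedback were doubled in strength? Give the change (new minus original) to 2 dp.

Original: g = 0.616, ΔT = 2.08/(1−0.616) = 5.4167 °C.
With doubled ice-albedo: g' = 0.66, ΔT' = 2.08/(1−0.66) = 6.1176 °C.
Change = 6.1176 − 5.4167 = 0.70 °C.

0.70 °C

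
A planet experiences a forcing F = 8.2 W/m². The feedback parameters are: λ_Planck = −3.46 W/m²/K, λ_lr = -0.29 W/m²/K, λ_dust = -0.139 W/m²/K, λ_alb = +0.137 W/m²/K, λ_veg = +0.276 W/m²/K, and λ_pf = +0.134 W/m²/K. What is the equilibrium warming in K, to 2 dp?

2.45 K

Net feedback parameter λ = (−3.46) + (-0.29) + (-0.139) + (+0.137) + (+0.276) + (+0.134) = -3.342 W/m²/K.
ΔT = −F/λ = −8.2/(-3.342) = 2.45 K.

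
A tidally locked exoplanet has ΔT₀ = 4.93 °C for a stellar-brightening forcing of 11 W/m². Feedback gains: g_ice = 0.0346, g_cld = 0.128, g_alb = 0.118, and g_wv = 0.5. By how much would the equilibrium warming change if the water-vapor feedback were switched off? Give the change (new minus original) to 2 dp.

-15.62 °C

Original: g = 0.7806, ΔT = 4.93/(1−0.7806) = 22.4704 °C.
Without water-vapor: g' = 0.2806, ΔT' = 4.93/(1−0.2806) = 6.8529 °C.
Change = 6.8529 − 22.4704 = -15.62 °C.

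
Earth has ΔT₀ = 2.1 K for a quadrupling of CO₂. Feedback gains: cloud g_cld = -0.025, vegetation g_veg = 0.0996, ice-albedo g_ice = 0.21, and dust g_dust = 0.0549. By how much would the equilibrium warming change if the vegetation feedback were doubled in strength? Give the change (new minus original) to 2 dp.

0.56 K

Original: g = 0.3395, ΔT = 2.1/(1−0.3395) = 3.1794 K.
With doubled vegetation: g' = 0.4391, ΔT' = 2.1/(1−0.4391) = 3.7440 K.
Change = 3.7440 − 3.1794 = 0.56 K.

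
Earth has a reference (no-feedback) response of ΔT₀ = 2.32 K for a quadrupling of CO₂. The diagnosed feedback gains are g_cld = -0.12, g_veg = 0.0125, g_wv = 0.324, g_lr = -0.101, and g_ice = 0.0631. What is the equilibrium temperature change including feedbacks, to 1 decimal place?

Total gain g = -0.12 + 0.0125 + 0.324 − 0.101 + 0.0631 = 0.1786.
Amplification A = 1/(1 − 0.1786) = 1.217.
ΔT = 2.32 × 1.217 = 2.8 K.

2.8 K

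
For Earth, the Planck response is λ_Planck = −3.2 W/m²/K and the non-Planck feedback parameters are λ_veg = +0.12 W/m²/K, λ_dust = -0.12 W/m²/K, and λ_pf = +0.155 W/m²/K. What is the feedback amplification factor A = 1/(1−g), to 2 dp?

Convert to gains: g_veg = 0.12/3.2 = 0.0375; g_dust = -0.12/3.2 = -0.0375; g_pf = 0.155/3.2 = 0.04844.
Total gain g = 0.04844.
A = 1/(1 − 0.04844) = 1.05.

1.05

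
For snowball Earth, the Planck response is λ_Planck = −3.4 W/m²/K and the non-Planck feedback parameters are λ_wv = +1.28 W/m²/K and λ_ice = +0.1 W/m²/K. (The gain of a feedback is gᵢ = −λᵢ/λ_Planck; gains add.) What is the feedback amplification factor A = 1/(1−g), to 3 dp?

1.683

Convert to gains: g_wv = 1.28/3.4 = 0.3765; g_ice = 0.1/3.4 = 0.02941.
Total gain g = 0.40591.
A = 1/(1 − 0.40591) = 1.683.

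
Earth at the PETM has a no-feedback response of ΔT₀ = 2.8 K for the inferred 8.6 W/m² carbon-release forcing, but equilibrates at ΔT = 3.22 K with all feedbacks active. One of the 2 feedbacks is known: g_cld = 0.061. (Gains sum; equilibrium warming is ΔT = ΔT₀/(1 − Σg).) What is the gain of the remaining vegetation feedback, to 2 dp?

Amplification A = ΔT/ΔT₀ = 3.22/2.8 = 1.15.
Total gain g = 1 − 1/A = 1 − 1/1.15 = 0.1304.
The known gain is 0.061.
g_veg = 0.1304 − 0.061 = 0.07.

0.07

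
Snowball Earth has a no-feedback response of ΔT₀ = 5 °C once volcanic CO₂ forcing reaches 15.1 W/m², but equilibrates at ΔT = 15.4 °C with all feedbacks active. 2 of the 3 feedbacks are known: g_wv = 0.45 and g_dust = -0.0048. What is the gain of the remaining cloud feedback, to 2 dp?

Amplification A = ΔT/ΔT₀ = 15.4/5 = 3.08.
Total gain g = 1 − 1/A = 1 − 1/3.08 = 0.6753.
Known gains sum to 0.45 − 0.0048 = 0.4452.
g_cld = 0.6753 − 0.4452 = 0.23.

0.23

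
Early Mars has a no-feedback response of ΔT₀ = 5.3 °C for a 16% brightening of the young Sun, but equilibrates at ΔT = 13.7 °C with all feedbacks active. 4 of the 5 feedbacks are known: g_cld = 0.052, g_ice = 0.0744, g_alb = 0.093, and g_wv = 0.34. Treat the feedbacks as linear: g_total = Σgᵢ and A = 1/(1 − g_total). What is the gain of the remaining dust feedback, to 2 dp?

0.05

Amplification A = ΔT/ΔT₀ = 13.7/5.3 = 2.585.
Total gain g = 1 − 1/A = 1 − 1/2.585 = 0.6132.
Known gains sum to 0.052 + 0.0744 + 0.093 + 0.34 = 0.5594.
g_dust = 0.6132 − 0.5594 = 0.05.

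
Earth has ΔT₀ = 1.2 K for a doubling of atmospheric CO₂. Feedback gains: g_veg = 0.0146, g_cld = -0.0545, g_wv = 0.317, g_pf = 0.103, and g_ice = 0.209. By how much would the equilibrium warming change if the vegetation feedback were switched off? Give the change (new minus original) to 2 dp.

Original: g = 0.5891, ΔT = 1.2/(1−0.5891) = 2.9204 K.
Without vegetation: g' = 0.5745, ΔT' = 1.2/(1−0.5745) = 2.8202 K.
Change = 2.8202 − 2.9204 = -0.10 K.

-0.10 K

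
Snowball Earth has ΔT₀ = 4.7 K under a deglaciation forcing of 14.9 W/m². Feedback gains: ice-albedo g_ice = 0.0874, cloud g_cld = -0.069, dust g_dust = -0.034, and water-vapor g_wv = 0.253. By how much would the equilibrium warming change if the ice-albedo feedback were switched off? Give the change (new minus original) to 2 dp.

-0.63 K

Original: g = 0.2374, ΔT = 4.7/(1−0.2374) = 6.1631 K.
Without ice-albedo: g' = 0.15, ΔT' = 4.7/(1−0.15) = 5.5294 K.
Change = 5.5294 − 6.1631 = -0.63 K.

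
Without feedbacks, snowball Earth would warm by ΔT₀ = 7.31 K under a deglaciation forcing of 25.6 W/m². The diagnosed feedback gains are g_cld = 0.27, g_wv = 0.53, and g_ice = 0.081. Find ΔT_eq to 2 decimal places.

61.43 K

Total gain g = 0.27 + 0.53 + 0.081 = 0.881.
Amplification A = 1/(1 − 0.881) = 8.403.
ΔT = 7.31 × 8.403 = 61.43 K.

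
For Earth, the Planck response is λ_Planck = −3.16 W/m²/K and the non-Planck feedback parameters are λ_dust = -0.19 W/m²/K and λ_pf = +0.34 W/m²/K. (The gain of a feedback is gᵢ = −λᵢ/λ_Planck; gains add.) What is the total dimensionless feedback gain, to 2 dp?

0.05

Convert to gains: g_dust = -0.19/3.16 = -0.06013; g_pf = 0.34/3.16 = 0.1076.
Total gain g = 0.04747.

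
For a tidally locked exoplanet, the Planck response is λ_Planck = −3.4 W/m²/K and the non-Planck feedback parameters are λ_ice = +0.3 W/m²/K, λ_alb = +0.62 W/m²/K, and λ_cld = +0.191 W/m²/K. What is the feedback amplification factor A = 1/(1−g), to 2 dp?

Convert to gains: g_ice = 0.3/3.4 = 0.08824; g_alb = 0.62/3.4 = 0.1824; g_cld = 0.191/3.4 = 0.05618.
Total gain g = 0.32682.
A = 1/(1 − 0.32682) = 1.49.

1.49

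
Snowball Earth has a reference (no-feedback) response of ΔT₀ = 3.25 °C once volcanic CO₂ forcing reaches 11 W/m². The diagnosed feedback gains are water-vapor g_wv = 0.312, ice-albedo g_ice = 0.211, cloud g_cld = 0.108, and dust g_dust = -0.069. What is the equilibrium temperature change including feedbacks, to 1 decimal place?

7.4 °C

Total gain g = 0.312 + 0.211 + 0.108 − 0.069 = 0.562.
Amplification A = 1/(1 − 0.562) = 2.283.
ΔT = 3.25 × 2.283 = 7.4 °C.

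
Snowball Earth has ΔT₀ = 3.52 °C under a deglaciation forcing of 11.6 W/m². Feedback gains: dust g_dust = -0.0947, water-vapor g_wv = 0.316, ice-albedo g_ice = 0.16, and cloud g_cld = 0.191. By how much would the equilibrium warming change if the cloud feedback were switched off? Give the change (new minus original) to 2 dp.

-2.54 °C

Original: g = 0.5723, ΔT = 3.52/(1−0.5723) = 8.2301 °C.
Without cloud: g' = 0.3813, ΔT' = 3.52/(1−0.3813) = 5.6893 °C.
Change = 5.6893 − 8.2301 = -2.54 °C.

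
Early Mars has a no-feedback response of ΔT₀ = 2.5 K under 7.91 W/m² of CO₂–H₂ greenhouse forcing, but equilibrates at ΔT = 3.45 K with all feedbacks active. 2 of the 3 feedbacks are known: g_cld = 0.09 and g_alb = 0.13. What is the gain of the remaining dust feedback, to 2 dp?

0.06

Amplification A = ΔT/ΔT₀ = 3.45/2.5 = 1.38.
Total gain g = 1 − 1/A = 1 − 1/1.38 = 0.2754.
Known gains sum to 0.09 + 0.13 = 0.22.
g_dust = 0.2754 − 0.22 = 0.06.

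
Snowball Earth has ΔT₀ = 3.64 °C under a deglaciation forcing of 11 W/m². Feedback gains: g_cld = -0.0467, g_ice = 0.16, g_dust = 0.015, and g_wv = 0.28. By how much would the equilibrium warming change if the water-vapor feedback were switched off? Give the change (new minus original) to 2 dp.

Original: g = 0.4083, ΔT = 3.64/(1−0.4083) = 6.1518 °C.
Without water-vapor: g' = 0.1283, ΔT' = 3.64/(1−0.1283) = 4.1757 °C.
Change = 4.1757 − 6.1518 = -1.98 °C.

-1.98 °C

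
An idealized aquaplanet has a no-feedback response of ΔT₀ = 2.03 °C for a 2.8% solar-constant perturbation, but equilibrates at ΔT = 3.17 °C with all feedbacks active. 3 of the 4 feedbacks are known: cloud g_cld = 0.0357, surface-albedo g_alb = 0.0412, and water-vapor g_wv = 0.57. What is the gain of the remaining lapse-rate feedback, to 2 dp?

Amplification A = ΔT/ΔT₀ = 3.17/2.03 = 1.562.
Total gain g = 1 − 1/A = 1 − 1/1.562 = 0.3598.
Known gains sum to 0.0357 + 0.0412 + 0.57 = 0.6469.
g_lr = 0.3598 − 0.6469 = -0.29.

-0.29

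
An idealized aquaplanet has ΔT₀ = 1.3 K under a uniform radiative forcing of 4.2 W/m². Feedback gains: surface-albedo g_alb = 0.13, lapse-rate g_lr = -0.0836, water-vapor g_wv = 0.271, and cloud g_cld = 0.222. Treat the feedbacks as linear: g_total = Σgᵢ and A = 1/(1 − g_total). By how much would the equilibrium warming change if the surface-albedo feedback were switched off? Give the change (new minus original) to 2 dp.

Original: g = 0.5394, ΔT = 1.3/(1−0.5394) = 2.8224 K.
Without surface-albedo: g' = 0.4094, ΔT' = 1.3/(1−0.4094) = 2.2012 K.
Change = 2.2012 − 2.8224 = -0.62 K.

-0.62 K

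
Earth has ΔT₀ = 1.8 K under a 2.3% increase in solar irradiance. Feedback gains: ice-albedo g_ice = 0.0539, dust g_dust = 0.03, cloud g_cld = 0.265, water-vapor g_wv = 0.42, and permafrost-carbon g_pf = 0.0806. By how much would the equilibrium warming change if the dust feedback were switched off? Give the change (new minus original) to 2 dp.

Original: g = 0.8495, ΔT = 1.8/(1−0.8495) = 11.9601 K.
Without dust: g' = 0.8195, ΔT' = 1.8/(1−0.8195) = 9.9723 K.
Change = 9.9723 − 11.9601 = -1.99 K.

-1.99 K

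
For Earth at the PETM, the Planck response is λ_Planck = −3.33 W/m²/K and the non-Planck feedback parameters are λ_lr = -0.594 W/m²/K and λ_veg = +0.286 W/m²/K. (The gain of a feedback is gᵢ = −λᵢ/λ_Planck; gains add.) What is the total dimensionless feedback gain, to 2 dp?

-0.09

Convert to gains: g_lr = -0.594/3.33 = -0.1784; g_veg = 0.286/3.33 = 0.08589.
Total gain g = -0.09251.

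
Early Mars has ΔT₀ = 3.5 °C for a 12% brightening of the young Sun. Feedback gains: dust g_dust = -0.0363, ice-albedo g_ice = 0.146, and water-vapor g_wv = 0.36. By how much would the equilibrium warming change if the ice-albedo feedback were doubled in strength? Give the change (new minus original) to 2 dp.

2.51 °C

Original: g = 0.4697, ΔT = 3.5/(1−0.4697) = 6.6000 °C.
With doubled ice-albedo: g' = 0.6157, ΔT' = 3.5/(1−0.6157) = 9.1075 °C.
Change = 9.1075 − 6.6000 = 2.51 °C.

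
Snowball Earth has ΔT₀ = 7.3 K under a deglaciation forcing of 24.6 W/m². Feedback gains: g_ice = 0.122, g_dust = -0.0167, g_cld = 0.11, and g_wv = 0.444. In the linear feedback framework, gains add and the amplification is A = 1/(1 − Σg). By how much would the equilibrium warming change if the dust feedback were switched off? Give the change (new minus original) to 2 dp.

1.10 K

Original: g = 0.6593, ΔT = 7.3/(1−0.6593) = 21.4265 K.
Without dust: g' = 0.676, ΔT' = 7.3/(1−0.676) = 22.5309 K.
Change = 22.5309 − 21.4265 = 1.10 K.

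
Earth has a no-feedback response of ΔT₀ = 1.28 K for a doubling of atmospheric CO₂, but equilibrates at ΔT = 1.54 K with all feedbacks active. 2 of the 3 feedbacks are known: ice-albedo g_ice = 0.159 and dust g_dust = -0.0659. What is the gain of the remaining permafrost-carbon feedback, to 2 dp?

Amplification A = ΔT/ΔT₀ = 1.54/1.28 = 1.203.
Total gain g = 1 − 1/A = 1 − 1/1.203 = 0.1687.
Known gains sum to 0.159 − 0.0659 = 0.0931.
g_pf = 0.1687 − 0.0931 = 0.08.

0.08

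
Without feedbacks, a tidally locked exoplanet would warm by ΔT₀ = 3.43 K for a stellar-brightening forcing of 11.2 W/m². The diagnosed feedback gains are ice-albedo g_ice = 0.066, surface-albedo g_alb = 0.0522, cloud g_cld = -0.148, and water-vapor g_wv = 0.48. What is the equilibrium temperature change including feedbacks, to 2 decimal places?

6.24 K

Total gain g = 0.066 + 0.0522 − 0.148 + 0.48 = 0.4502.
Amplification A = 1/(1 − 0.4502) = 1.819.
ΔT = 3.43 × 1.819 = 6.24 K.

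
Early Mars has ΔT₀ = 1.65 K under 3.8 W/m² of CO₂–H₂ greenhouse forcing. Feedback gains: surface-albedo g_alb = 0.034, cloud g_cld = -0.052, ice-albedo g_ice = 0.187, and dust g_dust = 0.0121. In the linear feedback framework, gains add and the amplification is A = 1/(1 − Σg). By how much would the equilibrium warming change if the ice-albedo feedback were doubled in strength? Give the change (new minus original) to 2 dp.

Original: g = 0.1811, ΔT = 1.65/(1−0.1811) = 2.0149 K.
With doubled ice-albedo: g' = 0.3681, ΔT' = 1.65/(1−0.3681) = 2.6112 K.
Change = 2.6112 − 2.0149 = 0.60 K.

0.60 K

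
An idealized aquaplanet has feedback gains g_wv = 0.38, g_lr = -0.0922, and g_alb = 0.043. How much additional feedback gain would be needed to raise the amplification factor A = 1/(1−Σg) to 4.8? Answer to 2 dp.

Current total gain = 0.3308.
Target gain for A = 4.8: g* = 1 − 1/4.8 = 0.7917.
Additional gain needed = 0.7917 − 0.3308 = 0.46.

0.46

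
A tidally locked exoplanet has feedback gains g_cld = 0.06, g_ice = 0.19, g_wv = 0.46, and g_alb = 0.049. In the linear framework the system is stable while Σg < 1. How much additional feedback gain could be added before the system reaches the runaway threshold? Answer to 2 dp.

Current total gain = 0.06 + 0.19 + 0.46 + 0.049 = 0.759.
Margin to runaway = 1 − 0.759 = 0.24.

0.24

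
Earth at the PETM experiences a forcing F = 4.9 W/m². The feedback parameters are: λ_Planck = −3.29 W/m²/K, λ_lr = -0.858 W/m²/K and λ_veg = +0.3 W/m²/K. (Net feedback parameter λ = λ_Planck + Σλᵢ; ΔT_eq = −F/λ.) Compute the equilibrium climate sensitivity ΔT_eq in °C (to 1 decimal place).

1.3 °C

Net feedback parameter λ = (−3.29) + (-0.858) + (+0.3) = -3.848 W/m²/K.
ΔT = −F/λ = −4.9/(-3.848) = 1.3 °C.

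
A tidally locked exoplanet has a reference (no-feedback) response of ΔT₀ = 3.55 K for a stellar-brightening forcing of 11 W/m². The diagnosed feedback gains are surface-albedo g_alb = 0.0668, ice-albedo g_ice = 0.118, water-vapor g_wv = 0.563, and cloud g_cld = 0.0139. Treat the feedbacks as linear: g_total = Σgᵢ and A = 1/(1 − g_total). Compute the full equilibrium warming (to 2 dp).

14.90 K

Total gain g = 0.0668 + 0.118 + 0.563 + 0.0139 = 0.7617.
Amplification A = 1/(1 − 0.7617) = 4.196.
ΔT = 3.55 × 4.196 = 14.90 K.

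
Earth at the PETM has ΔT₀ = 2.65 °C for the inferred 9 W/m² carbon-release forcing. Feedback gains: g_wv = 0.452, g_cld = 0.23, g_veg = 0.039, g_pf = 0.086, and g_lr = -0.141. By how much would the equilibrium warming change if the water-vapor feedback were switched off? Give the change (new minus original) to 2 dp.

-4.56 °C

Original: g = 0.666, ΔT = 2.65/(1−0.666) = 7.9341 °C.
Without water-vapor: g' = 0.214, ΔT' = 2.65/(1−0.214) = 3.3715 °C.
Change = 3.3715 − 7.9341 = -4.56 °C.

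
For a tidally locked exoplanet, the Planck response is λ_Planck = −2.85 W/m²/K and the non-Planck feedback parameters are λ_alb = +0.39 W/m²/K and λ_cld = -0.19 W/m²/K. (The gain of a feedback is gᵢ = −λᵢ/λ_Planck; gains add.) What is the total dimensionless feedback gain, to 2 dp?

0.07

Convert to gains: g_alb = 0.39/2.85 = 0.1368; g_cld = -0.19/2.85 = -0.06667.
Total gain g = 0.07013.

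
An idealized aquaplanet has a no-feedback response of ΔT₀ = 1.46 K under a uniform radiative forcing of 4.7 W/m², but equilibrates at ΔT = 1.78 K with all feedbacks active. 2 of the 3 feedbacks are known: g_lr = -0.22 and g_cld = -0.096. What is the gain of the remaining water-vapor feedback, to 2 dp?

Amplification A = ΔT/ΔT₀ = 1.78/1.46 = 1.219.
Total gain g = 1 − 1/A = 1 − 1/1.219 = 0.1797.
Known gains sum to -0.22 − 0.096 = -0.316.
g_wv = 0.1797 + 0.316 = 0.50.

0.50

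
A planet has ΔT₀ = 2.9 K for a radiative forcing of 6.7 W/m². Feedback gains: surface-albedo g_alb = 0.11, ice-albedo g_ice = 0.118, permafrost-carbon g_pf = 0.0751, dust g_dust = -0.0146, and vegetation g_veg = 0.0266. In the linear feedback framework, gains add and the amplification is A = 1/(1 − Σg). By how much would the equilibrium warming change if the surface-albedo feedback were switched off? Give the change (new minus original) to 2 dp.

Original: g = 0.3151, ΔT = 2.9/(1−0.3151) = 4.2342 K.
Without surface-albedo: g' = 0.2051, ΔT' = 2.9/(1−0.2051) = 3.6483 K.
Change = 3.6483 − 4.2342 = -0.59 K.

-0.59 K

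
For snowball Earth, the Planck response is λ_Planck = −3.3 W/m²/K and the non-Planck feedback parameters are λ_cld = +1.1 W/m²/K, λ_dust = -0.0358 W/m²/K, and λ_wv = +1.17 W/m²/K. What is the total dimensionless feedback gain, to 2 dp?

Convert to gains: g_cld = 1.1/3.3 = 0.3333; g_dust = -0.0358/3.3 = -0.01085; g_wv = 1.17/3.3 = 0.3545.
Total gain g = 0.67695.

0.68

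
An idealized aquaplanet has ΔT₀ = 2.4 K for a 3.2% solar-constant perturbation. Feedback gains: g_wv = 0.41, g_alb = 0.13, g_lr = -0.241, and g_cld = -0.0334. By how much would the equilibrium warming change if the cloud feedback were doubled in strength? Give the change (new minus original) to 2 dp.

Original: g = 0.2656, ΔT = 2.4/(1−0.2656) = 3.2680 K.
With doubled cloud: g' = 0.2322, ΔT' = 2.4/(1−0.2322) = 3.1258 K.
Change = 3.1258 − 3.2680 = -0.14 K.

-0.14 K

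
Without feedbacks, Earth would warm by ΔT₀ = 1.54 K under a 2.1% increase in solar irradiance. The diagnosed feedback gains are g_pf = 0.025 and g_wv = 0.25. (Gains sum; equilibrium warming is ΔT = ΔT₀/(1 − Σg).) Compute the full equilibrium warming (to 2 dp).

2.12 K

Total gain g = 0.025 + 0.25 = 0.275.
Amplification A = 1/(1 − 0.275) = 1.379.
ΔT = 1.54 × 1.379 = 2.12 K.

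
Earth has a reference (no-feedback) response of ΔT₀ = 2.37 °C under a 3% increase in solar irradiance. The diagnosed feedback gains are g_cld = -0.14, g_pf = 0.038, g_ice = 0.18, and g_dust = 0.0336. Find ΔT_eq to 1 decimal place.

Total gain g = -0.14 + 0.038 + 0.18 + 0.0336 = 0.1116.
Amplification A = 1/(1 − 0.1116) = 1.126.
ΔT = 2.37 × 1.126 = 2.7 °C.

2.7 °C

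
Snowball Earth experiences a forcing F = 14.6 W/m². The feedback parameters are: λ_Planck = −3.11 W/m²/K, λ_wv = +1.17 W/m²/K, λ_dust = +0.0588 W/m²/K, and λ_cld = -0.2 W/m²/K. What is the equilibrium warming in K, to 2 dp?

Net feedback parameter λ = (−3.11) + (+1.17) + (+0.0588) + (-0.2) = -2.0812 W/m²/K.
ΔT = −F/λ = −14.6/(-2.0812) = 7.02 K.

7.02 K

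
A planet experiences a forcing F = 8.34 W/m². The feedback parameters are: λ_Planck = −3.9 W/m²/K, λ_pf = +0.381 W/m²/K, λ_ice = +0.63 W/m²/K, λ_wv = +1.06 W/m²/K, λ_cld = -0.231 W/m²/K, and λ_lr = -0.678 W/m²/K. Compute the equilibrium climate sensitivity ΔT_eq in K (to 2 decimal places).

Net feedback parameter λ = (−3.9) + (+0.381) + (+0.63) + (+1.06) + (-0.231) + (-0.678) = -2.738 W/m²/K.
ΔT = −F/λ = −8.34/(-2.738) = 3.05 K.

3.05 K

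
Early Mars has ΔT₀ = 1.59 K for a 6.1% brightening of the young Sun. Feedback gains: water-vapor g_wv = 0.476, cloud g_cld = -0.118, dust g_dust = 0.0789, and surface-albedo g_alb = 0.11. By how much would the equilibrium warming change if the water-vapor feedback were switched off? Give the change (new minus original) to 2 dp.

-1.80 K

Original: g = 0.5469, ΔT = 1.59/(1−0.5469) = 3.5092 K.
Without water-vapor: g' = 0.0709, ΔT' = 1.59/(1−0.0709) = 1.7113 K.
Change = 1.7113 − 3.5092 = -1.80 K.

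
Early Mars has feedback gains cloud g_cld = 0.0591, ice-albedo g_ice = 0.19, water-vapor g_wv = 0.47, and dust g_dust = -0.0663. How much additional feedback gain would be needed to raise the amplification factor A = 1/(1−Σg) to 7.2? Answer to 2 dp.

Current total gain = 0.6528.
Target gain for A = 7.2: g* = 1 − 1/7.2 = 0.8611.
Additional gain needed = 0.8611 − 0.6528 = 0.21.

0.21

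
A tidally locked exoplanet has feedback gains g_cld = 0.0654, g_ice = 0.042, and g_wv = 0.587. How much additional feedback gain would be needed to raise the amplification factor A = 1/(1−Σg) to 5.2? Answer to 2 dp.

Current total gain = 0.6944.
Target gain for A = 5.2: g* = 1 − 1/5.2 = 0.8077.
Additional gain needed = 0.8077 − 0.6944 = 0.11.

0.11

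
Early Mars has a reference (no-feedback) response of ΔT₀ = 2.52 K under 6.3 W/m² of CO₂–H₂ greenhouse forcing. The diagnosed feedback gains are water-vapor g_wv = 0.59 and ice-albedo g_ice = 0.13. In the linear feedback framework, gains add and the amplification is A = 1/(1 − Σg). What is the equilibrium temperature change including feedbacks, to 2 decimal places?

Total gain g = 0.59 + 0.13 = 0.72.
Amplification A = 1/(1 − 0.72) = 3.571.
ΔT = 2.52 × 3.571 = 9.00 K.

9.00 K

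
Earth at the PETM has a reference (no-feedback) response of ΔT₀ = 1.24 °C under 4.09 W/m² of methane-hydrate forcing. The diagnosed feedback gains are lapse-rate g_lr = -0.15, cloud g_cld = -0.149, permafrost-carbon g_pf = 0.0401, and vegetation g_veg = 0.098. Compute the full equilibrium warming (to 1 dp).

Total gain g = -0.15 − 0.149 + 0.0401 + 0.098 = -0.1609.
Amplification A = 1/(1 + 0.1609) = 0.8614.
ΔT = 1.24 × 0.8614 = 1.1 °C.

1.1 °C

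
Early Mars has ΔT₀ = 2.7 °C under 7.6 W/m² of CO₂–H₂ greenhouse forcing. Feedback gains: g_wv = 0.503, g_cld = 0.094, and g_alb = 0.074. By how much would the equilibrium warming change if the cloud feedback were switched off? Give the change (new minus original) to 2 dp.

Original: g = 0.671, ΔT = 2.7/(1−0.671) = 8.2067 °C.
Without cloud: g' = 0.577, ΔT' = 2.7/(1−0.577) = 6.3830 °C.
Change = 6.3830 − 8.2067 = -1.82 °C.

-1.82 °C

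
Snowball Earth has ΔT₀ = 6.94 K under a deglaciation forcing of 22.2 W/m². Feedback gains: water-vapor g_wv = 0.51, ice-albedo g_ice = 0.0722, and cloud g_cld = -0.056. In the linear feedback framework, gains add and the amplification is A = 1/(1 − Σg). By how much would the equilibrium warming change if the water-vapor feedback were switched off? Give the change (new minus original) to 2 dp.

-7.59 K

Original: g = 0.5262, ΔT = 6.94/(1−0.5262) = 14.6475 K.
Without water-vapor: g' = 0.0162, ΔT' = 6.94/(1−0.0162) = 7.0543 K.
Change = 7.0543 − 14.6475 = -7.59 K.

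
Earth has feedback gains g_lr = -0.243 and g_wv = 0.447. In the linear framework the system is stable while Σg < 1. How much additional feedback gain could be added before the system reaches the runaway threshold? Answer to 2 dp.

Current total gain = -0.243 + 0.447 = 0.204.
Margin to runaway = 1 − 0.204 = 0.80.

0.80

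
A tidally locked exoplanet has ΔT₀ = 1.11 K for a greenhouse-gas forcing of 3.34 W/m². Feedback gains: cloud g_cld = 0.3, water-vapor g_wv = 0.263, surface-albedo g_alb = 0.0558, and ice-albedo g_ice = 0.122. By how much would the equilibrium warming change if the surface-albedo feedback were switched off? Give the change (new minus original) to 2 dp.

-0.76 K

Original: g = 0.7408, ΔT = 1.11/(1−0.7408) = 4.2824 K.
Without surface-albedo: g' = 0.685, ΔT' = 1.11/(1−0.685) = 3.5238 K.
Change = 3.5238 − 4.2824 = -0.76 K.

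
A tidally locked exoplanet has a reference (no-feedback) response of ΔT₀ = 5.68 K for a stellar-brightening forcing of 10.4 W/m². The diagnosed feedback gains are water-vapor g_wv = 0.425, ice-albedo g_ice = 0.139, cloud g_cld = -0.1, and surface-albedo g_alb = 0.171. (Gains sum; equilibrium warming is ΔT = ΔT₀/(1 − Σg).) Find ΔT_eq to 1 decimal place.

Total gain g = 0.425 + 0.139 − 0.1 + 0.171 = 0.635.
Amplification A = 1/(1 − 0.635) = 2.74.
ΔT = 5.68 × 2.74 = 15.6 K.

15.6 K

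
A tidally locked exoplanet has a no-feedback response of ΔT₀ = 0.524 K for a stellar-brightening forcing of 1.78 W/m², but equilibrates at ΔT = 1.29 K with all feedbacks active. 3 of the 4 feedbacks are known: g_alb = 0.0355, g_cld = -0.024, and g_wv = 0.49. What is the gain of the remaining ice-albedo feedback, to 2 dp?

0.09

Amplification A = ΔT/ΔT₀ = 1.29/0.524 = 2.462.
Total gain g = 1 − 1/A = 1 − 1/2.462 = 0.5938.
Known gains sum to 0.0355 − 0.024 + 0.49 = 0.5015.
g_ice = 0.5938 − 0.5015 = 0.09.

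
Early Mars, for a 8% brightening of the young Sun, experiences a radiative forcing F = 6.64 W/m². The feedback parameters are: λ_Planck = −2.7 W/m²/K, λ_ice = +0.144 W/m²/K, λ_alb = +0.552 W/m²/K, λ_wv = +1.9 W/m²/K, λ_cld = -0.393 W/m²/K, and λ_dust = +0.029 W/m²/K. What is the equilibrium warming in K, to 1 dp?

Net feedback parameter λ = (−2.7) + (+0.144) + (+0.552) + (+1.9) + (-0.393) + (+0.029) = -0.468 W/m²/K.
ΔT = −F/λ = −6.64/(-0.468) = 14.2 K.

14.2 K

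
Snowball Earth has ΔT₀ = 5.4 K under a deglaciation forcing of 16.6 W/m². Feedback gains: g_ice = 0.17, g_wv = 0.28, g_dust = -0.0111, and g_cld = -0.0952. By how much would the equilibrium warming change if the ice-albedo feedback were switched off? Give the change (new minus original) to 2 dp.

Original: g = 0.3437, ΔT = 5.4/(1−0.3437) = 8.2279 K.
Without ice-albedo: g' = 0.1737, ΔT' = 5.4/(1−0.1737) = 6.5352 K.
Change = 6.5352 − 8.2279 = -1.69 K.

-1.69 K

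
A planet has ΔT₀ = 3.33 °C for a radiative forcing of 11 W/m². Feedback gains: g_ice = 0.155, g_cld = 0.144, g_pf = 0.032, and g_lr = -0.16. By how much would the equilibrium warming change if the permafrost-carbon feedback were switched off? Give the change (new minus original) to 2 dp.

Original: g = 0.171, ΔT = 3.33/(1−0.171) = 4.0169 °C.
Without permafrost-carbon: g' = 0.139, ΔT' = 3.33/(1−0.139) = 3.8676 °C.
Change = 3.8676 − 4.0169 = -0.15 °C.

-0.15 °C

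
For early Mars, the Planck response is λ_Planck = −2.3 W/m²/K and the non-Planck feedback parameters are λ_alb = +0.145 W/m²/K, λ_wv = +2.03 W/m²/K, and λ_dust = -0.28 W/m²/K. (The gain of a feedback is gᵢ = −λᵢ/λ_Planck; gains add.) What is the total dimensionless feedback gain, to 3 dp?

0.824

Convert to gains: g_alb = 0.145/2.3 = 0.06304; g_wv = 2.03/2.3 = 0.8826; g_dust = -0.28/2.3 = -0.1217.
Total gain g = 0.82394.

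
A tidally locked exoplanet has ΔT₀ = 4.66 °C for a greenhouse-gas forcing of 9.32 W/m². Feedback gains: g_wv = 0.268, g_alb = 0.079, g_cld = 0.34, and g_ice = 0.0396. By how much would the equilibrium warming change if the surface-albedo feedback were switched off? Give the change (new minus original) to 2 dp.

Original: g = 0.7266, ΔT = 4.66/(1−0.7266) = 17.0446 °C.
Without surface-albedo: g' = 0.6476, ΔT' = 4.66/(1−0.6476) = 13.2236 °C.
Change = 13.2236 − 17.0446 = -3.82 °C.

-3.82 °C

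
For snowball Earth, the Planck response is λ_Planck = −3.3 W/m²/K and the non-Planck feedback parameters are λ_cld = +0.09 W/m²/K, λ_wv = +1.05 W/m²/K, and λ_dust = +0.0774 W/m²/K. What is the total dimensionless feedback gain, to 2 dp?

Convert to gains: g_cld = 0.09/3.3 = 0.02727; g_wv = 1.05/3.3 = 0.3182; g_dust = 0.0774/3.3 = 0.02345.
Total gain g = 0.36892.

0.37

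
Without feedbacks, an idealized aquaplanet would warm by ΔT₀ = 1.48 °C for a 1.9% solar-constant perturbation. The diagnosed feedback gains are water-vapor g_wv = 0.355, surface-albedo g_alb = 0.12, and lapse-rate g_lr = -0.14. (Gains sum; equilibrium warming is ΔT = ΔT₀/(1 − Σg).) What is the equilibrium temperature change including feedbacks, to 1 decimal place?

Total gain g = 0.355 + 0.12 − 0.14 = 0.335.
Amplification A = 1/(1 − 0.335) = 1.504.
ΔT = 1.48 × 1.504 = 2.2 °C.

2.2 °C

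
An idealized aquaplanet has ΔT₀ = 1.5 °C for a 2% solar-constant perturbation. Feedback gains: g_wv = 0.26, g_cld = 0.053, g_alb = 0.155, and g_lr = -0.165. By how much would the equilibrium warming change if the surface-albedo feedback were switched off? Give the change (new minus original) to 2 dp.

-0.39 °C

Original: g = 0.303, ΔT = 1.5/(1−0.303) = 2.1521 °C.
Without surface-albedo: g' = 0.148, ΔT' = 1.5/(1−0.148) = 1.7606 °C.
Change = 1.7606 − 2.1521 = -0.39 °C.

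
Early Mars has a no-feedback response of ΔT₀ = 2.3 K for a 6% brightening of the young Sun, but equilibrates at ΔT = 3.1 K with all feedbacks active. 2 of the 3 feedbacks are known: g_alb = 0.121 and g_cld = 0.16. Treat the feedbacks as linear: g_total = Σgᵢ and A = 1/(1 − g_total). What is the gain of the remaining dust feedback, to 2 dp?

Amplification A = ΔT/ΔT₀ = 3.1/2.3 = 1.348.
Total gain g = 1 − 1/A = 1 − 1/1.348 = 0.2582.
Known gains sum to 0.121 + 0.16 = 0.281.
g_dust = 0.2582 − 0.281 = -0.02.

-0.02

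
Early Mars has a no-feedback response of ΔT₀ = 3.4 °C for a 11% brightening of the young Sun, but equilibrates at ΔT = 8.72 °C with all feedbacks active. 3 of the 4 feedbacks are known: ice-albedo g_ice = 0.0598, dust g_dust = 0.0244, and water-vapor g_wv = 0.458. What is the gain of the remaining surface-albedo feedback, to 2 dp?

Amplification A = ΔT/ΔT₀ = 8.72/3.4 = 2.565.
Total gain g = 1 − 1/A = 1 − 1/2.565 = 0.6101.
Known gains sum to 0.0598 + 0.0244 + 0.458 = 0.5422.
g_alb = 0.6101 − 0.5422 = 0.07.

0.07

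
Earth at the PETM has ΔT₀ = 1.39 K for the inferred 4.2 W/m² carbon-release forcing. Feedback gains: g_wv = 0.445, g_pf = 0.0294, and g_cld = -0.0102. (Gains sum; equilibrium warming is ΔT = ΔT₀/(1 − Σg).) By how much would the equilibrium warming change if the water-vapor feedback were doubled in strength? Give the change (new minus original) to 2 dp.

Original: g = 0.4642, ΔT = 1.39/(1−0.4642) = 2.5943 K.
With doubled water-vapor: g' = 0.9092, ΔT' = 1.39/(1−0.9092) = 15.3084 K.
Change = 15.3084 − 2.5943 = 12.71 K.

12.71 K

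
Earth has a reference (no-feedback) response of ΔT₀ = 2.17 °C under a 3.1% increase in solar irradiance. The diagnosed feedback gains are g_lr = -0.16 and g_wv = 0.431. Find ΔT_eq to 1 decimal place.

Total gain g = -0.16 + 0.431 = 0.271.
Amplification A = 1/(1 − 0.271) = 1.372.
ΔT = 2.17 × 1.372 = 3.0 °C.

3.0 °C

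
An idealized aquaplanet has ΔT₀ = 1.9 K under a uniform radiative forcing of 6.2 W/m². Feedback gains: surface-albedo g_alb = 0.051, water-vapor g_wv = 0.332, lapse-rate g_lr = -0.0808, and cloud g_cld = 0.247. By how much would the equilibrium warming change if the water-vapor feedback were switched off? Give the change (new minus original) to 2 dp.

Original: g = 0.5492, ΔT = 1.9/(1−0.5492) = 4.2147 K.
Without water-vapor: g' = 0.2172, ΔT' = 1.9/(1−0.2172) = 2.4272 K.
Change = 2.4272 − 4.2147 = -1.79 K.

-1.79 K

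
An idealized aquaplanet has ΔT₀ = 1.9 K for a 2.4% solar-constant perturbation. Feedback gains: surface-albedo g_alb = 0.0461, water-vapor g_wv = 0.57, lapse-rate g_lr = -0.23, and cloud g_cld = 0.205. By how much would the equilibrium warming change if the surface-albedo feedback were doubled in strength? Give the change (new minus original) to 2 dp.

Original: g = 0.5911, ΔT = 1.9/(1−0.5911) = 4.6466 K.
With doubled surface-albedo: g' = 0.6372, ΔT' = 1.9/(1−0.6372) = 5.2370 K.
Change = 5.2370 − 4.6466 = 0.59 K.

0.59 K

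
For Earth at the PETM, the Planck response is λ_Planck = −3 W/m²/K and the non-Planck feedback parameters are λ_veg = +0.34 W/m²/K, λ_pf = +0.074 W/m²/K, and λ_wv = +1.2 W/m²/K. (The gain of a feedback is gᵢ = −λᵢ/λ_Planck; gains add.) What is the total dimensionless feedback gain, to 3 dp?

0.538

Convert to gains: g_veg = 0.34/3 = 0.1133; g_pf = 0.074/3 = 0.02467; g_wv = 1.2/3 = 0.4.
Total gain g = 0.53797.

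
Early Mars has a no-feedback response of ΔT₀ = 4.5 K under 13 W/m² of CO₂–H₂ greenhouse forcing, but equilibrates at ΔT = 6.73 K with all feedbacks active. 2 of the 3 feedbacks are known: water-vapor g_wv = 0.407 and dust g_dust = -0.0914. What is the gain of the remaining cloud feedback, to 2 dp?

Amplification A = ΔT/ΔT₀ = 6.73/4.5 = 1.496.
Total gain g = 1 − 1/A = 1 − 1/1.496 = 0.3316.
Known gains sum to 0.407 − 0.0914 = 0.3156.
g_cld = 0.3316 − 0.3156 = 0.02.

0.02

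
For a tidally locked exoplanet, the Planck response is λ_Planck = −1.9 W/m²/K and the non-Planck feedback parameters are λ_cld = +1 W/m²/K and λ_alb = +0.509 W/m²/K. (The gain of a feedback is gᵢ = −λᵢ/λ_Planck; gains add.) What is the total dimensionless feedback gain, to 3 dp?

0.794

Convert to gains: g_cld = 1/1.9 = 0.5263; g_alb = 0.509/1.9 = 0.2679.
Total gain g = 0.7942.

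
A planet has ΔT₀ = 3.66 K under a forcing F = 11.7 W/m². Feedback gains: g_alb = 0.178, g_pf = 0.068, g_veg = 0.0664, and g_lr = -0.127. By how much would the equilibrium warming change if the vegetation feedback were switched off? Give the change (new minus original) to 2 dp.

-0.34 K

Original: g = 0.1854, ΔT = 3.66/(1−0.1854) = 4.4930 K.
Without vegetation: g' = 0.119, ΔT' = 3.66/(1−0.119) = 4.1544 K.
Change = 4.1544 − 4.4930 = -0.34 K.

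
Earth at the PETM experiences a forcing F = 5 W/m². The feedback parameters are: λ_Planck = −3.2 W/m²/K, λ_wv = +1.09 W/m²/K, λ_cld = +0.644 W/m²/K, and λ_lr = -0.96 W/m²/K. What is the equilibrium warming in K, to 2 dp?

2.06 K

Net feedback parameter λ = (−3.2) + (+1.09) + (+0.644) + (-0.96) = -2.426 W/m²/K.
ΔT = −F/λ = −5/(-2.426) = 2.06 K.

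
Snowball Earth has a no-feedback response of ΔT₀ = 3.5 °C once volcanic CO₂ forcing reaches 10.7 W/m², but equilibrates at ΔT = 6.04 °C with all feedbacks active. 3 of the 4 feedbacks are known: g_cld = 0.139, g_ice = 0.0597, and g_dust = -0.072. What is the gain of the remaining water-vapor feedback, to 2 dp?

0.29

Amplification A = ΔT/ΔT₀ = 6.04/3.5 = 1.726.
Total gain g = 1 − 1/A = 1 − 1/1.726 = 0.4206.
Known gains sum to 0.139 + 0.0597 − 0.072 = 0.1267.
g_wv = 0.4206 − 0.1267 = 0.29.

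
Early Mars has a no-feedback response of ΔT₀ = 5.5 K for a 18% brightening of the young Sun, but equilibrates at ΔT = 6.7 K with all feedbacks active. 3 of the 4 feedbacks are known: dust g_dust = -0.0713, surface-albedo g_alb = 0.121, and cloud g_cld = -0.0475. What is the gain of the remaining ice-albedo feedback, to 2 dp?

Amplification A = ΔT/ΔT₀ = 6.7/5.5 = 1.218.
Total gain g = 1 − 1/A = 1 − 1/1.218 = 0.179.
Known gains sum to -0.0713 + 0.121 − 0.0475 = 0.0022.
g_ice = 0.179 − 0.0022 = 0.18.

0.18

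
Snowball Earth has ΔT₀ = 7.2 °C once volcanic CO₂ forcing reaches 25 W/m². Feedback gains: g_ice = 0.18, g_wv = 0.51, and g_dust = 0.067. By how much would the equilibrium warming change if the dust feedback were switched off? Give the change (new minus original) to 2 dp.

Original: g = 0.757, ΔT = 7.2/(1−0.757) = 29.6296 °C.
Without dust: g' = 0.69, ΔT' = 7.2/(1−0.69) = 23.2258 °C.
Change = 23.2258 − 29.6296 = -6.40 °C.

-6.40 °C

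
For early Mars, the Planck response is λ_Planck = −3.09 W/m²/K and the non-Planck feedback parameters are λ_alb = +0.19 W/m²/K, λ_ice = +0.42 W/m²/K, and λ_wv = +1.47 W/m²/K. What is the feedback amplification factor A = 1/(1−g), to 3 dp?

Convert to gains: g_alb = 0.19/3.09 = 0.06149; g_ice = 0.42/3.09 = 0.1359; g_wv = 1.47/3.09 = 0.4757.
Total gain g = 0.67309.
A = 1/(1 − 0.67309) = 3.059.

3.059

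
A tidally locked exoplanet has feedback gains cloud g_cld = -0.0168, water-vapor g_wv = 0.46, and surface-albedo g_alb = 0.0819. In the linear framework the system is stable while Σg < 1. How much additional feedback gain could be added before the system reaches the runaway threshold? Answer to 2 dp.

Current total gain = -0.0168 + 0.46 + 0.0819 = 0.5251.
Margin to runaway = 1 − 0.5251 = 0.47.

0.47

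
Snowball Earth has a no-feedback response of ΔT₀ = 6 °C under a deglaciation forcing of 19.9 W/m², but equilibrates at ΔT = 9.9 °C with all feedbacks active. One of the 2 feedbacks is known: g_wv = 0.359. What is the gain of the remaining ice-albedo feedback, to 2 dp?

0.03

Amplification A = ΔT/ΔT₀ = 9.9/6 = 1.65.
Total gain g = 1 − 1/A = 1 − 1/1.65 = 0.3939.
The known gain is 0.359.
g_ice = 0.3939 − 0.359 = 0.03.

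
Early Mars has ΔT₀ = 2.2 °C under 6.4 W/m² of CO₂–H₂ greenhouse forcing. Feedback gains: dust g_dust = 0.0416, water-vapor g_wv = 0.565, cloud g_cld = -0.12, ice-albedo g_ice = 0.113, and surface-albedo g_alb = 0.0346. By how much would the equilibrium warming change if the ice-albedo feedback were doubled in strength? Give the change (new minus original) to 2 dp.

2.69 °C

Original: g = 0.6342, ΔT = 2.2/(1−0.6342) = 6.0142 °C.
With doubled ice-albedo: g' = 0.7472, ΔT' = 2.2/(1−0.7472) = 8.7025 °C.
Change = 8.7025 − 6.0142 = 2.69 °C.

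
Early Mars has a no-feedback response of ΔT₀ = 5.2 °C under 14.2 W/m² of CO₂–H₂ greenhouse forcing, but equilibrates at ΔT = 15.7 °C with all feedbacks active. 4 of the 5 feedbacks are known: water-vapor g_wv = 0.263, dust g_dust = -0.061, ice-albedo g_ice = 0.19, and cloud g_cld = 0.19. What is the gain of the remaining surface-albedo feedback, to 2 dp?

Amplification A = ΔT/ΔT₀ = 15.7/5.2 = 3.019.
Total gain g = 1 − 1/A = 1 − 1/3.019 = 0.6688.
Known gains sum to 0.263 − 0.061 + 0.19 + 0.19 = 0.582.
g_alb = 0.6688 − 0.582 = 0.09.

0.09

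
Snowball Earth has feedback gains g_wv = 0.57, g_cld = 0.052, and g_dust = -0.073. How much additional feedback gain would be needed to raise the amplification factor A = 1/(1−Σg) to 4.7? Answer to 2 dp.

0.24

Current total gain = 0.549.
Target gain for A = 4.7: g* = 1 − 1/4.7 = 0.7872.
Additional gain needed = 0.7872 − 0.549 = 0.24.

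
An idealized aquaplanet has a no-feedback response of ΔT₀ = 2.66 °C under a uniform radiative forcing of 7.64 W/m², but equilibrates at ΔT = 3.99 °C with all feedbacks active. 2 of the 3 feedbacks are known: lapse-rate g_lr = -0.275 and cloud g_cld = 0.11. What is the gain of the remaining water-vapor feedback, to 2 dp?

Amplification A = ΔT/ΔT₀ = 3.99/2.66 = 1.5.
Total gain g = 1 − 1/A = 1 − 1/1.5 = 0.3333.
Known gains sum to -0.275 + 0.11 = -0.165.
g_wv = 0.3333 + 0.165 = 0.50.

0.50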